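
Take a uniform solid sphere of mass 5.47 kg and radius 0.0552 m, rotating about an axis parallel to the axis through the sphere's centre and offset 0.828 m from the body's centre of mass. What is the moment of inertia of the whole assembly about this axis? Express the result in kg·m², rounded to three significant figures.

I_cm = (2/5)MR² = (2/5)(5.47)(0.0552)² = 0.0066669 kg·m²; centre at d = 0.828 m, so I = I_cm + Md² gives I = 0.0066669 + (5.47)(0.828)² = 3.7568 kg·m².

3.76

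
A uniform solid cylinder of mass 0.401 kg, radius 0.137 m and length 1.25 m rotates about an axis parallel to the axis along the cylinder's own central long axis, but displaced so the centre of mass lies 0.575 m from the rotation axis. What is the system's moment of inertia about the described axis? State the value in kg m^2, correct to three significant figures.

I_cm = (1/2)MR² = (1/2)(0.401)(0.137)² = 0.0037632 kg m^2; centre at d = 0.575 m, so I = I_cm + Md² gives I = 0.0037632 + (0.401)(0.575)² = 0.13634 kg m^2.

0.136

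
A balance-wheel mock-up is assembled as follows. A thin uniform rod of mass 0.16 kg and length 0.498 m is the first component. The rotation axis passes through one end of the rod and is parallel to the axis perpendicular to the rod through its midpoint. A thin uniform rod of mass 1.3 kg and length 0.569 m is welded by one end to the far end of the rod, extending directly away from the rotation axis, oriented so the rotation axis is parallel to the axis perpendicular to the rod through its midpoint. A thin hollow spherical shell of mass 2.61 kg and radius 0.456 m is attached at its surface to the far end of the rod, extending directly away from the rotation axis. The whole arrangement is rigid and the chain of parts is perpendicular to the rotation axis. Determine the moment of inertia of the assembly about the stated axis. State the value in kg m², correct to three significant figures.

Thin rod: I_cm = (1/12)ML² = (1/12)(0.16)(0.498)² = 0.0033067 kg m²; centre at d = 0.249 m, so I = I_cm + Md² gives I = 0.0033067 + (0.16)(0.249)² = 0.013227 kg m².
Thin rod: I_cm = (1/12)ML² = (1/12)(1.3)(0.569)² = 0.035074 kg m²; centre at d = 0.249 + 0.249 + 0.2845 = 0.7825 m, so I = I_cm + Md² gives I = 0.035074 + (1.3)(0.7825)² = 0.83107 kg m².
Spherical shell: I_cm = (2/3)MR² = (2/3)(2.61)(0.456)² = 0.36181 kg m²; centre at d = 0.249 + 0.249 + 0.2845 + 0.2845 + 0.456 = 1.523 m, so I = I_cm + Md² gives I = 0.36181 + (2.61)(1.523)² = 6.4158 kg m².
Total I = 0.013227 + 0.83107 + 6.4158 = 7.2601 kg m².

7.26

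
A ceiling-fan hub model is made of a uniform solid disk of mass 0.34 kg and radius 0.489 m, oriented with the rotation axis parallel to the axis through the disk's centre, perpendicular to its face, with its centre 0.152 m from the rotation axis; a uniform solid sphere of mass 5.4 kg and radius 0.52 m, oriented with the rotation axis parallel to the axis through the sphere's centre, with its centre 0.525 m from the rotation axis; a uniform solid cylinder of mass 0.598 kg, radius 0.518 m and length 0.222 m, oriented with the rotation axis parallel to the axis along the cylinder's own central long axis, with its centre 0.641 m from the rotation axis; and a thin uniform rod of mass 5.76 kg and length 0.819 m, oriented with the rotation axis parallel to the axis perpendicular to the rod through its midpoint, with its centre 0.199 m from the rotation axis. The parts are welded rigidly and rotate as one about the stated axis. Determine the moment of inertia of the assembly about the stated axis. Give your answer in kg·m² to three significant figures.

3.00

Solid disk: I_cm = (1/2)MR² = (1/2)(0.34)(0.489)² = 0.040651 kg·m²; centre at d = 0.152 m, so I = I_cm + Md² gives I = 0.040651 + (0.34)(0.152)² = 0.048506 kg·m².
Solid sphere: I_cm = (2/5)MR² = (2/5)(5.4)(0.52)² = 0.58406 kg·m²; centre at d = 0.525 m, so I = I_cm + Md² gives I = 0.58406 + (5.4)(0.525)² = 2.0724 kg·m².
Solid cylinder: I_cm = (1/2)MR² = (1/2)(0.598)(0.518)² = 0.080229 kg·m²; centre at d = 0.641 m, so I = I_cm + Md² gives I = 0.080229 + (0.598)(0.641)² = 0.32594 kg·m².
Thin rod: I_cm = (1/12)ML² = (1/12)(5.76)(0.819)² = 0.32197 kg·m²; centre at d = 0.199 m, so I = I_cm + Md² gives I = 0.32197 + (5.76)(0.199)² = 0.55007 kg·m².
Total I = 0.048506 + 2.0724 + 0.32594 + 0.55007 = 2.9969 kg·m².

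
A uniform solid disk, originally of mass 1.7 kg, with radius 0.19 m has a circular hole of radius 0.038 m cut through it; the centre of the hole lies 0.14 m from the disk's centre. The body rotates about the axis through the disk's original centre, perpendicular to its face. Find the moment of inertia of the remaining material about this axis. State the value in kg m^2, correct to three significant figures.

Unpierced body about its centre: I₀ = (1/2)MR² = (1/2)(1.7)(0.19)² = 0.030685 kg m^2.
The removed disk has mass m = M·(r/R)² = (1.7)(0.038/0.19)² = 0.068 kg (same uniform areal density).
Its moment of inertia about the rotation axis (parallel-axis theorem): I_hole = (1/2)mr² + md² = (1/2)(0.068)(0.038)² + (0.068)(0.14)² = 0.0013819 kg m^2.
Treating the hole as negative mass, I = I₀ − I_hole = 0.030685 − 0.0013819 = 0.029303 kg m^2.

0.0293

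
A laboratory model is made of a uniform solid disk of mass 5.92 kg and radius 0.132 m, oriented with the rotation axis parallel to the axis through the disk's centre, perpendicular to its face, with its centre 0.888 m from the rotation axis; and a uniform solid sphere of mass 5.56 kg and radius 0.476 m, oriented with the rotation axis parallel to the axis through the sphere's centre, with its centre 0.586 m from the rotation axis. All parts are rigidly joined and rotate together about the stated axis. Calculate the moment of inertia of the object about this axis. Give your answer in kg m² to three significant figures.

7.13

Solid disk: I_cm = (1/2)MR² = (1/2)(5.92)(0.132)² = 0.051575 kg m²; centre at d = 0.888 m, so I = I_cm + Md² gives I = 0.051575 + (5.92)(0.888)² = 4.7198 kg m².
Solid sphere: I_cm = (2/5)MR² = (2/5)(5.56)(0.476)² = 0.50391 kg m²; centre at d = 0.586 m, so I = I_cm + Md² gives I = 0.50391 + (5.56)(0.586)² = 2.4132 kg m².
Total I = 4.7198 + 2.4132 = 7.1329 kg m².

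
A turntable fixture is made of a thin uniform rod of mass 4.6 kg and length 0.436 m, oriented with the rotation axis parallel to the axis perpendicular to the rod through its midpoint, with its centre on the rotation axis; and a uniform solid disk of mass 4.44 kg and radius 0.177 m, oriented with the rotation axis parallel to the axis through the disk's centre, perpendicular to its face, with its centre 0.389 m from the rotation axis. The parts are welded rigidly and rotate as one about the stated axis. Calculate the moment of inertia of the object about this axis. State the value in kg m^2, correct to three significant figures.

Thin rod: I_cm = (1/12)ML² = (1/12)(4.6)(0.436)² = 0.07287 kg m^2; axis through the centre, so I = 0.07287 kg m^2.
Solid disk: I_cm = (1/2)MR² = (1/2)(4.44)(0.177)² = 0.06955 kg m^2; centre at d = 0.389 m, so I = I_cm + Md² gives I = 0.06955 + (4.44)(0.389)² = 0.74142 kg m^2.
Total I = 0.07287 + 0.74142 = 0.81429 kg m^2.

0.814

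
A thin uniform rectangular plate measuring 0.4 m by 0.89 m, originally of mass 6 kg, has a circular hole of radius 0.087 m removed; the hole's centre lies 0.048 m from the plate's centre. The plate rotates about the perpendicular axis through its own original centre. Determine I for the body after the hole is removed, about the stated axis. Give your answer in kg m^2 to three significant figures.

Unpierced body about its centre: I₀ = (1/12)M(a²+b²) = (1/12)(6)[(0.4)² + (0.89)²] = 0.47605 kg m^2.
The removed disk has mass m = M·πr²/(ab) = (6)·π(0.087)²/(0.4·0.89) = 0.40076 kg (same uniform areal density).
Its moment of inertia about the rotation axis (parallel-axis theorem): I_hole = (1/2)mr² + md² = (1/2)(0.40076)(0.087)² + (0.40076)(0.048)² = 0.0024401 kg m^2.
Treating the hole as negative mass, I = I₀ − I_hole = 0.47605 − 0.0024401 = 0.47361 kg m^2.

0.474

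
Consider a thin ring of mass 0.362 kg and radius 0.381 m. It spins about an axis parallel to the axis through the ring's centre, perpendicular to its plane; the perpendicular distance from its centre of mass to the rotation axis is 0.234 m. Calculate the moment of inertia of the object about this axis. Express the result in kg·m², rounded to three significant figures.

0.0724

I_cm = MR² = (0.362)(0.381)² = 0.052548 kg·m²; centre at d = 0.234 m, so I = I_cm + Md² gives I = 0.052548 + (0.362)(0.234)² = 0.07237 kg·m².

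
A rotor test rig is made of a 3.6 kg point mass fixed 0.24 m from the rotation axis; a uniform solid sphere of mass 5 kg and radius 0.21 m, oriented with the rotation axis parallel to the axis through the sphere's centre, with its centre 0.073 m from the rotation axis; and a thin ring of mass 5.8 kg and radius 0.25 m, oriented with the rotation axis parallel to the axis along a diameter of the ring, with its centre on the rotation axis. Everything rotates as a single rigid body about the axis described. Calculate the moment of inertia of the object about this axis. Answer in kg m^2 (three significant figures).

Point mass: I_cm = 0; centre at d = 0.24 m, so the parallel axis theorem gives I = 0 + (3.6)(0.24)² = 0.20736 kg m^2.
Solid sphere: I_cm = (2/5)MR² = (2/5)(5)(0.21)² = 0.0882 kg m^2; centre at d = 0.073 m, so the parallel axis theorem gives I = 0.0882 + (5)(0.073)² = 0.11484 kg m^2.
Thin ring: I_cm = (1/2)MR² = (1/2)(5.8)(0.25)² = 0.18125 kg m^2; axis through the centre, so I = 0.18125 kg m^2.
Total I = 0.20736 + 0.11484 + 0.18125 = 0.50345 kg m^2.

0.503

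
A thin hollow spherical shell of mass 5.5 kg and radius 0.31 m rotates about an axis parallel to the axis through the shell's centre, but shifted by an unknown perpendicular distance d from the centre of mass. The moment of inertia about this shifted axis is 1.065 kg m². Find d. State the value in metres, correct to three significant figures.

About the centre-of-mass axis, I_cm = (2/3)MR² = (2/3)(5.5)(0.31)² = 0.35237 kg m².
Parallel axis theorem: I = I_cm + Md², so Md² = 1.065 − 0.35237 = 0.71263 kg m².
d = √(0.71263 / 5.5) = 0.35996 m.

0.360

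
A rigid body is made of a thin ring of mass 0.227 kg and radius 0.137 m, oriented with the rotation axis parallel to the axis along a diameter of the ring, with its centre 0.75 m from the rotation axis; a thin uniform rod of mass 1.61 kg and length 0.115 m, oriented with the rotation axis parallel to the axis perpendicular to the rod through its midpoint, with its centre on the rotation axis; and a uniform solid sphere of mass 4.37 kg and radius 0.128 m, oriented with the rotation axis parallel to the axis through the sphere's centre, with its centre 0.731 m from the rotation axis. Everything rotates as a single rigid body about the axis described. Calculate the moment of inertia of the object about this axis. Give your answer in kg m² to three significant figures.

Thin ring: I_cm = (1/2)MR² = (1/2)(0.227)(0.137)² = 0.0021303 kg m²; centre at d = 0.75 m, so I = I_cm + Md² gives I = 0.0021303 + (0.227)(0.75)² = 0.12982 kg m².
Thin rod: I_cm = (1/12)ML² = (1/12)(1.61)(0.115)² = 0.0017744 kg m²; axis through the centre, so I = 0.0017744 kg m².
Solid sphere: I_cm = (2/5)MR² = (2/5)(4.37)(0.128)² = 0.028639 kg m²; centre at d = 0.731 m, so I = I_cm + Md² gives I = 0.028639 + (4.37)(0.731)² = 2.3638 kg m².
Total I = 0.12982 + 0.0017744 + 2.3638 = 2.4954 kg m².

2.50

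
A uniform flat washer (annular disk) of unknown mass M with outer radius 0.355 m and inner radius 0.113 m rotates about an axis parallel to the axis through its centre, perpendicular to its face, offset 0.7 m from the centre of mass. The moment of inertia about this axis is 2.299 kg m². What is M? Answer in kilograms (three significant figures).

4.11

I = I_cm + Md² = (1/2)M(R²+r²) + Md² = M·[0.5·[(0.355)² + (0.113)²] + (0.7)²] = M·0.5594.
So M = 2.299 / 0.5594 = 4.1098 kg.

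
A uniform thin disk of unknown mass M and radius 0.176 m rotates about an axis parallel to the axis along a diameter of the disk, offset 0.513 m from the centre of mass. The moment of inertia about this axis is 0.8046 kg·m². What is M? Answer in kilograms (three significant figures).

I = I_cm + Md² = (1/4)MR² + Md² = M·[0.25·(0.176)² + (0.513)²] = M·0.27091.
So M = 0.8046 / 0.27091 = 2.97 kg.

2.97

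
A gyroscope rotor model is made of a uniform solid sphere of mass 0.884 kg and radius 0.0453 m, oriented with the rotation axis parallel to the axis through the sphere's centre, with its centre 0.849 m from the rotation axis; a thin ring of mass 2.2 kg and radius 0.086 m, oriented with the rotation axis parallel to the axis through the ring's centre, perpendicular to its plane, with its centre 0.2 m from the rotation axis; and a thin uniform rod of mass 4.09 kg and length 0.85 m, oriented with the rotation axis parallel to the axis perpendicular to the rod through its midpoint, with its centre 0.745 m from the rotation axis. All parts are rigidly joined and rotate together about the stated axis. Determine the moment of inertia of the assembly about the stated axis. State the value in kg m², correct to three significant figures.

Solid sphere: I_cm = (2/5)MR² = (2/5)(0.884)(0.0453)² = 0.00072562 kg m²; centre at d = 0.849 m, so the parallel axis theorem gives I = 0.00072562 + (0.884)(0.849)² = 0.63791 kg m².
Thin ring: I_cm = MR² = (2.2)(0.086)² = 0.016271 kg m²; centre at d = 0.2 m, so the parallel axis theorem gives I = 0.016271 + (2.2)(0.2)² = 0.10427 kg m².
Thin rod: I_cm = (1/12)ML² = (1/12)(4.09)(0.85)² = 0.24625 kg m²; centre at d = 0.745 m, so the parallel axis theorem gives I = 0.24625 + (4.09)(0.745)² = 2.5163 kg m².
Total I = 0.63791 + 0.10427 + 2.5163 = 3.2585 kg m².

3.26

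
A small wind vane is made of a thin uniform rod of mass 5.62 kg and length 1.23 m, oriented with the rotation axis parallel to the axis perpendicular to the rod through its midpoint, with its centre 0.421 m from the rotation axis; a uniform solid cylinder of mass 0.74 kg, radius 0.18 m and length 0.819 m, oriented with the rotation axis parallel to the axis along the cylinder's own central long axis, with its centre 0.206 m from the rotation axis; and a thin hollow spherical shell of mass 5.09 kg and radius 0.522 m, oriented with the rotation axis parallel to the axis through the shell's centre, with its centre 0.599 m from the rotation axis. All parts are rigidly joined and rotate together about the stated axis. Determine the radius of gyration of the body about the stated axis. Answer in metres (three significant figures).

Thin rod: I_cm = (1/12)ML² = (1/12)(5.62)(1.23)² = 0.70854 kg·m²; centre at d = 0.421 m, so I = I_cm + Md² gives I = 0.70854 + (5.62)(0.421)² = 1.7046 kg·m².
Solid cylinder: I_cm = (1/2)MR² = (1/2)(0.74)(0.18)² = 0.011988 kg·m²; centre at d = 0.206 m, so I = I_cm + Md² gives I = 0.011988 + (0.74)(0.206)² = 0.043391 kg·m².
Spherical shell: I_cm = (2/3)MR² = (2/3)(5.09)(0.522)² = 0.92463 kg·m²; centre at d = 0.599 m, so I = I_cm + Md² gives I = 0.92463 + (5.09)(0.599)² = 2.7509 kg·m².
Total I = 4.499 kg·m²; total mass M = 11.45 kg.
k = √(I/M) = √(4.499/11.45) = 0.62683 m.

0.627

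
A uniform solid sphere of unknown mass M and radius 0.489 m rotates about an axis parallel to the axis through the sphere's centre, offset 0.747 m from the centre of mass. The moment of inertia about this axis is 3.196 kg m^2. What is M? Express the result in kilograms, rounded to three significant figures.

I = I_cm + Md² = (2/5)MR² + Md² = M·[0.4·(0.489)² + (0.747)²] = M·0.65366.
So M = 3.196 / 0.65366 = 4.8894 kg.

4.89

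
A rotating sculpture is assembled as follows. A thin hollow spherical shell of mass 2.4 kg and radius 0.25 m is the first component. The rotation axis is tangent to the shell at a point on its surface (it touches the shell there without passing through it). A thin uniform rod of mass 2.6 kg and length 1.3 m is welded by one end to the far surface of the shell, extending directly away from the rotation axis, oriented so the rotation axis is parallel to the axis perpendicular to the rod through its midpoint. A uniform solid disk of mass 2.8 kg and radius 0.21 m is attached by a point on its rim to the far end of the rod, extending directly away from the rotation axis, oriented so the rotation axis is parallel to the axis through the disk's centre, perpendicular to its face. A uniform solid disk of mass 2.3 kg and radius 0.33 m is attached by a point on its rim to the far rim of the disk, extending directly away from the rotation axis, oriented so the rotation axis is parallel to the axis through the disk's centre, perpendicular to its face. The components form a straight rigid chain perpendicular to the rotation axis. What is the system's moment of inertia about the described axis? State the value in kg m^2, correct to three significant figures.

Spherical shell: I_cm = (2/3)MR² = (2/3)(2.4)(0.25)² = 0.1 kg m^2; centre at d = 0.25 m, so the parallel axis theorem gives I = 0.1 + (2.4)(0.25)² = 0.25 kg m^2.
Thin rod: I_cm = (1/12)ML² = (1/12)(2.6)(1.3)² = 0.36617 kg m^2; centre at d = 0.25 + 0.25 + 0.65 = 1.15 m, so the parallel axis theorem gives I = 0.36617 + (2.6)(1.15)² = 3.8047 kg m^2.
Solid disk: I_cm = (1/2)MR² = (1/2)(2.8)(0.21)² = 0.06174 kg m^2; centre at d = 0.25 + 0.25 + 0.65 + 0.65 + 0.21 = 2.01 m, so the parallel axis theorem gives I = 0.06174 + (2.8)(2.01)² = 11.374 kg m^2.
Solid disk: I_cm = (1/2)MR² = (1/2)(2.3)(0.33)² = 0.12524 kg m^2; centre at d = 0.25 + 0.25 + 0.65 + 0.65 + 0.21 + 0.21 + 0.33 = 2.55 m, so the parallel axis theorem gives I = 0.12524 + (2.3)(2.55)² = 15.081 kg m^2.
Total I = 0.25 + 3.8047 + 11.374 + 15.081 = 30.51 kg m^2.

30.5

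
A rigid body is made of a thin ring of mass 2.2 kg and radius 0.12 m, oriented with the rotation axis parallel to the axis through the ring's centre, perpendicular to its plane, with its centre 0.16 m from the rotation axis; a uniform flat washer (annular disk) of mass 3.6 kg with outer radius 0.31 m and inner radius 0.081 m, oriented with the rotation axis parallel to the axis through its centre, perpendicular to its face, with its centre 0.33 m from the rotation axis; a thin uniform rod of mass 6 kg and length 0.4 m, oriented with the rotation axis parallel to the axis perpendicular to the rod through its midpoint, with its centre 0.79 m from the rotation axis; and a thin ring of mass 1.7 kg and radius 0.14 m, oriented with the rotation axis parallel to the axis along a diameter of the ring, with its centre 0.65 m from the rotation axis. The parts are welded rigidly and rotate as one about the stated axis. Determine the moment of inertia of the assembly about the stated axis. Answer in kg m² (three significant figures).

5.22

Thin ring: I_cm = MR² = (2.2)(0.12)² = 0.03168 kg m²; centre at d = 0.16 m, so I = I_cm + Md² gives I = 0.03168 + (2.2)(0.16)² = 0.088 kg m².
Annular disk: I_cm = (1/2)M(R²+r²) = (1/2)(3.6)[(0.31)² + (0.081)²] = 0.18479 kg m²; centre at d = 0.33 m, so I = I_cm + Md² gives I = 0.18479 + (3.6)(0.33)² = 0.57683 kg m².
Thin rod: I_cm = (1/12)ML² = (1/12)(6)(0.4)² = 0.08 kg m²; centre at d = 0.79 m, so I = I_cm + Md² gives I = 0.08 + (6)(0.79)² = 3.8246 kg m².
Thin ring: I_cm = (1/2)MR² = (1/2)(1.7)(0.14)² = 0.01666 kg m²; centre at d = 0.65 m, so I = I_cm + Md² gives I = 0.01666 + (1.7)(0.65)² = 0.73491 kg m².
Total I = 0.088 + 0.57683 + 3.8246 + 0.73491 = 5.2243 kg m².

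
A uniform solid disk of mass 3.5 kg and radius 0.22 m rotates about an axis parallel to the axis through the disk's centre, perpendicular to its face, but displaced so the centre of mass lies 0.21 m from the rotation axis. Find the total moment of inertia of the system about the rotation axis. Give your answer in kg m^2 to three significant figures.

I_cm = (1/2)MR² = (1/2)(3.5)(0.22)² = 0.0847 kg m^2; centre at d = 0.21 m, so the parallel axis theorem gives I = 0.0847 + (3.5)(0.21)² = 0.23905 kg m^2.

0.239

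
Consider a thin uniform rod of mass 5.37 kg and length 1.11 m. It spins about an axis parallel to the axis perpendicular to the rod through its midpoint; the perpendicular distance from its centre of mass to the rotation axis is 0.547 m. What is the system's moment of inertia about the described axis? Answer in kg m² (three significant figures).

I_cm = (1/12)ML² = (1/12)(5.37)(1.11)² = 0.55136 kg m²; centre at d = 0.547 m, so I = I_cm + Md² gives I = 0.55136 + (5.37)(0.547)² = 2.1581 kg m².

2.16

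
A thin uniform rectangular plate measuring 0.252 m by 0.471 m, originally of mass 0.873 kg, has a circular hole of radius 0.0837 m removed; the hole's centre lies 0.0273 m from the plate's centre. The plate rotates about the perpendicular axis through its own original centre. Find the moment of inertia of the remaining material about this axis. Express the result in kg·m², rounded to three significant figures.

Unpierced body about its centre: I₀ = (1/12)M(a²+b²) = (1/12)(0.873)[(0.252)² + (0.471)²] = 0.020759 kg·m².
The removed disk has mass m = M·πr²/(ab) = (0.873)·π(0.0837)²/(0.252·0.471) = 0.16188 kg (same uniform areal density).
Its moment of inertia about the rotation axis (parallel-axis theorem): I_hole = (1/2)mr² + md² = (1/2)(0.16188)(0.0837)² + (0.16188)(0.0273)² = 0.00068769 kg·m².
Treating the hole as negative mass, I = I₀ − I_hole = 0.020759 − 0.00068769 = 0.020071 kg·m².

0.0201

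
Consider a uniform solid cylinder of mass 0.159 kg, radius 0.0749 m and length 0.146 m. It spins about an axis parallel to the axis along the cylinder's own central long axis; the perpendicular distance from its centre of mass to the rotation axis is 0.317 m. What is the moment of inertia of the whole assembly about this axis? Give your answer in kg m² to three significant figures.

I_cm = (1/2)MR² = (1/2)(0.159)(0.0749)² = 0.000446 kg m²; centre at d = 0.317 m, so I = I_cm + Md² gives I = 0.000446 + (0.159)(0.317)² = 0.016424 kg m².

0.0164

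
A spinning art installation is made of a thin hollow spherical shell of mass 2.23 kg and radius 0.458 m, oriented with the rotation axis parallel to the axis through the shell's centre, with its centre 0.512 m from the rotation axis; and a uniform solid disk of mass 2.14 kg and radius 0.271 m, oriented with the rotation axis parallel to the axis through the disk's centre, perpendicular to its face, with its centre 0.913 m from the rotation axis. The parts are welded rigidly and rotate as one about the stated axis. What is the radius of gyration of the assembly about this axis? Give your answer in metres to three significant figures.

0.795

Spherical shell: I_cm = (2/3)MR² = (2/3)(2.23)(0.458)² = 0.31185 kg·m²; centre at d = 0.512 m, so I = I_cm + Md² gives I = 0.31185 + (2.23)(0.512)² = 0.89643 kg·m².
Solid disk: I_cm = (1/2)MR² = (1/2)(2.14)(0.271)² = 0.078582 kg·m²; centre at d = 0.913 m, so I = I_cm + Md² gives I = 0.078582 + (2.14)(0.913)² = 1.8624 kg·m².
Total I = 2.7588 kg·m²; total mass M = 4.37 kg.
k = √(I/M) = √(2.7588/4.37) = 0.79455 m.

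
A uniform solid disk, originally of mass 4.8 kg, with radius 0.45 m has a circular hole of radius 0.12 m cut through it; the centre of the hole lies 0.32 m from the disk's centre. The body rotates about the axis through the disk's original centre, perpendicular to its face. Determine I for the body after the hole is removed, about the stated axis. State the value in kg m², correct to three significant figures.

Unpierced body about its centre: I₀ = (1/2)MR² = (1/2)(4.8)(0.45)² = 0.486 kg m².
The removed disk has mass m = M·(r/R)² = (4.8)(0.12/0.45)² = 0.34133 kg (same uniform areal density).
Its moment of inertia about the rotation axis (parallel-axis theorem): I_hole = (1/2)mr² + md² = (1/2)(0.34133)(0.12)² + (0.34133)(0.32)² = 0.03741 kg m².
Treating the hole as negative mass, I = I₀ − I_hole = 0.486 − 0.03741 = 0.44859 kg m².

0.449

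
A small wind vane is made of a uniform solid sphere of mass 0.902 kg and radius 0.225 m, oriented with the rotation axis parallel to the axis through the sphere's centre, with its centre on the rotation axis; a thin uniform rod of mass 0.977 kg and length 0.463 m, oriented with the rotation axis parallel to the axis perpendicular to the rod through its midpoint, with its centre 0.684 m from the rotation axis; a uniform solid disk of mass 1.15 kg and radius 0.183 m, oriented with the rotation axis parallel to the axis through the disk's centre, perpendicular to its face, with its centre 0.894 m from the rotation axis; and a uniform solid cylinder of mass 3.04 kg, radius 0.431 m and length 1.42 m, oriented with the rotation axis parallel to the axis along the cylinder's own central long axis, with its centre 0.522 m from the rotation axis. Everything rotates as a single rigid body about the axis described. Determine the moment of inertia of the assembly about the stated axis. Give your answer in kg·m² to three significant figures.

2.54

Solid sphere: I_cm = (2/5)MR² = (2/5)(0.902)(0.225)² = 0.018266 kg·m²; axis through the centre, so I = 0.018266 kg·m².
Thin rod: I_cm = (1/12)ML² = (1/12)(0.977)(0.463)² = 0.017453 kg·m²; centre at d = 0.684 m, so I = I_cm + Md² gives I = 0.017453 + (0.977)(0.684)² = 0.47455 kg·m².
Solid disk: I_cm = (1/2)MR² = (1/2)(1.15)(0.183)² = 0.019256 kg·m²; centre at d = 0.894 m, so I = I_cm + Md² gives I = 0.019256 + (1.15)(0.894)² = 0.93838 kg·m².
Solid cylinder: I_cm = (1/2)MR² = (1/2)(3.04)(0.431)² = 0.28236 kg·m²; centre at d = 0.522 m, so I = I_cm + Md² gives I = 0.28236 + (3.04)(0.522)² = 1.1107 kg·m².
Total I = 0.018266 + 0.47455 + 0.93838 + 1.1107 = 2.5419 kg·m².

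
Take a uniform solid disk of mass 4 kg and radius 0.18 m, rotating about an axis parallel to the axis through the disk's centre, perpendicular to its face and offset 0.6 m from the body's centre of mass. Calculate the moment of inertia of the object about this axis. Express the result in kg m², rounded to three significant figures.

I_cm = (1/2)MR² = (1/2)(4)(0.18)² = 0.0648 kg m²; centre at d = 0.6 m, so the parallel axis theorem gives I = 0.0648 + (4)(0.6)² = 1.5048 kg m².

1.50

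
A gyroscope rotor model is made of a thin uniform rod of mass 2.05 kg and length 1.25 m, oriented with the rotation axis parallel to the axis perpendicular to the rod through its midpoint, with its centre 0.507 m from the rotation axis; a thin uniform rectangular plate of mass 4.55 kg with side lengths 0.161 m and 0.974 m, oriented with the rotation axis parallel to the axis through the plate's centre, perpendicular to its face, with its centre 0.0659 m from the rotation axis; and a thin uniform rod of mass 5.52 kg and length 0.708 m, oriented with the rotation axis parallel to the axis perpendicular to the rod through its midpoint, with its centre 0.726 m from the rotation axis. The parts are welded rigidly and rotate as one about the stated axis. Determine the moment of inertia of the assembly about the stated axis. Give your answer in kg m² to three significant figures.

Thin rod: I_cm = (1/12)ML² = (1/12)(2.05)(1.25)² = 0.26693 kg m²; centre at d = 0.507 m, so I = I_cm + Md² gives I = 0.26693 + (2.05)(0.507)² = 0.79388 kg m².
Rectangular plate: I_cm = (1/12)M(a²+b²) = (1/12)(4.55)[(0.161)² + (0.974)²] = 0.36953 kg m²; centre at d = 0.0659 m, so I = I_cm + Md² gives I = 0.36953 + (4.55)(0.0659)² = 0.38929 kg m².
Thin rod: I_cm = (1/12)ML² = (1/12)(5.52)(0.708)² = 0.23058 kg m²; centre at d = 0.726 m, so I = I_cm + Md² gives I = 0.23058 + (5.52)(0.726)² = 3.14 kg m².
Total I = 0.79388 + 0.38929 + 3.14 = 4.3232 kg m².

4.32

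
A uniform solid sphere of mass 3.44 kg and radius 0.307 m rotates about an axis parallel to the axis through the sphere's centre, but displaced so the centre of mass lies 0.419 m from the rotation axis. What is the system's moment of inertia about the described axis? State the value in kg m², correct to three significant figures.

0.734

I_cm = (2/5)MR² = (2/5)(3.44)(0.307)² = 0.12969 kg m²; centre at d = 0.419 m, so I = I_cm + Md² gives I = 0.12969 + (3.44)(0.419)² = 0.73362 kg m².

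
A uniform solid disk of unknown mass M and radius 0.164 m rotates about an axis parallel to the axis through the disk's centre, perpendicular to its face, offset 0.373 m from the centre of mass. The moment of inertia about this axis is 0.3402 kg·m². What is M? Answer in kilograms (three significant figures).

2.23

I = I_cm + Md² = (1/2)MR² + Md² = M·[0.5·(0.164)² + (0.373)²] = M·0.15258.
So M = 0.3402 / 0.15258 = 2.2297 kg.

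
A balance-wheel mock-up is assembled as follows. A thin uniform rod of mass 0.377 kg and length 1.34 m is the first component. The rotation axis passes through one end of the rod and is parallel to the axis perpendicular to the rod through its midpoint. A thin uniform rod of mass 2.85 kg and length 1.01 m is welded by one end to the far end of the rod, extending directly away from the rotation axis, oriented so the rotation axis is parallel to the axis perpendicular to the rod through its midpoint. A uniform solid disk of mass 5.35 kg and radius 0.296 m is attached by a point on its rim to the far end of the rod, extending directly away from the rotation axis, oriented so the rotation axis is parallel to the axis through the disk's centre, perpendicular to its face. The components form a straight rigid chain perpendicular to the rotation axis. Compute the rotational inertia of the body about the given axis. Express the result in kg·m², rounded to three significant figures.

Thin rod: I_cm = (1/12)ML² = (1/12)(0.377)(1.34)² = 0.056412 kg·m²; centre at d = 0.67 m, so I = I_cm + Md² gives I = 0.056412 + (0.377)(0.67)² = 0.22565 kg·m².
Thin rod: I_cm = (1/12)ML² = (1/12)(2.85)(1.01)² = 0.24227 kg·m²; centre at d = 0.67 + 0.67 + 0.505 = 1.845 m, so I = I_cm + Md² gives I = 0.24227 + (2.85)(1.845)² = 9.9437 kg·m².
Solid disk: I_cm = (1/2)MR² = (1/2)(5.35)(0.296)² = 0.23437 kg·m²; centre at d = 0.67 + 0.67 + 0.505 + 0.505 + 0.296 = 2.646 m, so I = I_cm + Md² gives I = 0.23437 + (5.35)(2.646)² = 37.691 kg·m².
Total I = 0.22565 + 9.9437 + 37.691 = 47.861 kg·m².

47.9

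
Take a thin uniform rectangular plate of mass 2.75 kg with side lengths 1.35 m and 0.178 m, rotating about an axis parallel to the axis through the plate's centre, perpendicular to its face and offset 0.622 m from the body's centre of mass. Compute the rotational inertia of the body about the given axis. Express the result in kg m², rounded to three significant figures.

1.49

I_cm = (1/12)M(a²+b²) = (1/12)(2.75)[(1.35)² + (0.178)²] = 0.42492 kg m²; centre at d = 0.622 m, so the parallel axis theorem gives I = 0.42492 + (2.75)(0.622)² = 1.4888 kg m².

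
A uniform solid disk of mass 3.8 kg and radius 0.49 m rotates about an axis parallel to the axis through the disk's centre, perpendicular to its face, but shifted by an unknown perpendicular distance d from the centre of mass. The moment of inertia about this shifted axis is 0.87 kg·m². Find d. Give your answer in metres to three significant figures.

About the centre-of-mass axis, I_cm = (1/2)MR² = (1/2)(3.8)(0.49)² = 0.45619 kg·m².
Parallel axis theorem: I = I_cm + Md², so Md² = 0.87 − 0.45619 = 0.41381 kg·m².
d = √(0.41381 / 3.8) = 0.33 m.

0.330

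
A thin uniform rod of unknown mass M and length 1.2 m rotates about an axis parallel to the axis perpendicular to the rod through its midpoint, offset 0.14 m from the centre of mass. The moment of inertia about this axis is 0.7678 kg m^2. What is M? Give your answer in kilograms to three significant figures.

5.50

I = I_cm + Md² = (1/12)ML² + Md² = M·[0.0833333·(1.2)² + (0.14)²] = M·0.1396.
So M = 0.7678 / 0.1396 = 5.5 kg.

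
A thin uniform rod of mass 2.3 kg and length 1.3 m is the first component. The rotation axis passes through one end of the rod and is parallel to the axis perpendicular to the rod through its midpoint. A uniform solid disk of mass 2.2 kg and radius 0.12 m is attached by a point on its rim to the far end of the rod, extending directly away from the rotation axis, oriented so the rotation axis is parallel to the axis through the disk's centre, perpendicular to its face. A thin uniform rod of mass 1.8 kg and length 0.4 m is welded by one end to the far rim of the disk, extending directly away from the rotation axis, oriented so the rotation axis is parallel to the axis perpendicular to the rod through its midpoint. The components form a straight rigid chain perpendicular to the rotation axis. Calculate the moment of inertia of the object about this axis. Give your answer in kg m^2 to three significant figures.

11.2

Thin rod: I_cm = (1/12)ML² = (1/12)(2.3)(1.3)² = 0.32392 kg m^2; centre at d = 0.65 m, so the parallel axis theorem gives I = 0.32392 + (2.3)(0.65)² = 1.2957 kg m^2.
Solid disk: I_cm = (1/2)MR² = (1/2)(2.2)(0.12)² = 0.01584 kg m^2; centre at d = 0.65 + 0.65 + 0.12 = 1.42 m, so the parallel axis theorem gives I = 0.01584 + (2.2)(1.42)² = 4.4519 kg m^2.
Thin rod: I_cm = (1/12)ML² = (1/12)(1.8)(0.4)² = 0.024 kg m^2; centre at d = 0.65 + 0.65 + 0.12 + 0.12 + 0.2 = 1.74 m, so the parallel axis theorem gives I = 0.024 + (1.8)(1.74)² = 5.4737 kg m^2.
Total I = 1.2957 + 4.4519 + 5.4737 = 11.221 kg m^2.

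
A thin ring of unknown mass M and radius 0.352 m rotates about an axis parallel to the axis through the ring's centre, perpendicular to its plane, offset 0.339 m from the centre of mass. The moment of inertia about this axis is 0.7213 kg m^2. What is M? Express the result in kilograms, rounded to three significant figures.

I = I_cm + Md² = MR² + Md² = M·[1·(0.352)² + (0.339)²] = M·0.23883.
So M = 0.7213 / 0.23883 = 3.0202 kg.

3.02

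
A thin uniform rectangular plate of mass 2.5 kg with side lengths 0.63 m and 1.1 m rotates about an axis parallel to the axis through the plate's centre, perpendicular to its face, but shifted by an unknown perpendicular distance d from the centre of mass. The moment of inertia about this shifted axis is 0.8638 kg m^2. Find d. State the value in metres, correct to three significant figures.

About the centre-of-mass axis, I_cm = (1/12)M(a²+b²) = (1/12)(2.5)[(0.63)² + (1.1)²] = 0.33477 kg m^2.
Parallel axis theorem: I = I_cm + Md², so Md² = 0.8638 − 0.33477 = 0.52903 kg m^2.
d = √(0.52903 / 2.5) = 0.46001 m.

0.460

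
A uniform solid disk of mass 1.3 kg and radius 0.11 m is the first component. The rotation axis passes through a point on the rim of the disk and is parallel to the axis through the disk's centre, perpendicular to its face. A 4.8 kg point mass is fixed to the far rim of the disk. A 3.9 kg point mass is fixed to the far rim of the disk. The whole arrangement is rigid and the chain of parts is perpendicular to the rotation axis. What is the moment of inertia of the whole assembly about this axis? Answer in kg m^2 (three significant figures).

0.445

Solid disk: I_cm = (1/2)MR² = (1/2)(1.3)(0.11)² = 0.007865 kg m^2; centre at d = 0.11 m, so the parallel axis theorem gives I = 0.007865 + (1.3)(0.11)² = 0.023595 kg m^2.
Point mass: I_cm = 0; centre at d = 0.11 + 0.11 = 0.22 m, so the parallel axis theorem gives I = 0 + (4.8)(0.22)² = 0.23232 kg m^2.
Point mass: I_cm = 0; centre at d = 0.11 + 0.11 = 0.22 m, so the parallel axis theorem gives I = 0 + (3.9)(0.22)² = 0.18876 kg m^2.
Total I = 0.023595 + 0.23232 + 0.18876 = 0.44467 kg m^2.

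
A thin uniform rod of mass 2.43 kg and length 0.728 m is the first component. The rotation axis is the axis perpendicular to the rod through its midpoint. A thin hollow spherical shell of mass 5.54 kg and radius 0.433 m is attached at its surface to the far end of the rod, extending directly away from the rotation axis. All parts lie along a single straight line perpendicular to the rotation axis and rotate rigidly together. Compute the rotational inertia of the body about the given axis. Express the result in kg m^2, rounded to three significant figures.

4.32

Thin rod: I_cm = (1/12)ML² = (1/12)(2.43)(0.728)² = 0.10732 kg m^2; axis through the centre, so I = 0.10732 kg m^2.
Spherical shell: I_cm = (2/3)MR² = (2/3)(5.54)(0.433)² = 0.69246 kg m^2; centre at d = 0.364 + 0.433 = 0.797 m, so the parallel axis theorem gives I = 0.69246 + (5.54)(0.797)² = 4.2115 kg m^2.
Total I = 0.10732 + 4.2115 = 4.3188 kg m^2.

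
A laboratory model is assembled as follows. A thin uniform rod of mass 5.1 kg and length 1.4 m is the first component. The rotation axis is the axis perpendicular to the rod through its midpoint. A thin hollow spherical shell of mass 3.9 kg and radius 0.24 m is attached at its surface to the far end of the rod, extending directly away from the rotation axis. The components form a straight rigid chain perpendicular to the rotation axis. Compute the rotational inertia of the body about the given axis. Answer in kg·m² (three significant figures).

Thin rod: I_cm = (1/12)ML² = (1/12)(5.1)(1.4)² = 0.833 kg·m²; axis through the centre, so I = 0.833 kg·m².
Spherical shell: I_cm = (2/3)MR² = (2/3)(3.9)(0.24)² = 0.14976 kg·m²; centre at d = 0.7 + 0.24 = 0.94 m, so the parallel axis theorem gives I = 0.14976 + (3.9)(0.94)² = 3.5958 kg·m².
Total I = 0.833 + 3.5958 = 4.4288 kg·m².

4.43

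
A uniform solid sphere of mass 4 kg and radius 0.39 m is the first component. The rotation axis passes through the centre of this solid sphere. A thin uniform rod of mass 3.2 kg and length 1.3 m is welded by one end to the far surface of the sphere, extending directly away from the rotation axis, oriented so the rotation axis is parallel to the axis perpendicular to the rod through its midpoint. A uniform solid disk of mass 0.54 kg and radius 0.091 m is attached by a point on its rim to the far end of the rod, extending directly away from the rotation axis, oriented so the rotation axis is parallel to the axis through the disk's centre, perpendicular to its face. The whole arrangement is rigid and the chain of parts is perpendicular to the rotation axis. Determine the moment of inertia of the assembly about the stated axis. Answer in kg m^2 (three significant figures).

Solid sphere: I_cm = (2/5)MR² = (2/5)(4)(0.39)² = 0.24336 kg m^2; axis through the centre, so I = 0.24336 kg m^2.
Thin rod: I_cm = (1/12)ML² = (1/12)(3.2)(1.3)² = 0.45067 kg m^2; centre at d = 0.39 + 0.65 = 1.04 m, so the parallel axis theorem gives I = 0.45067 + (3.2)(1.04)² = 3.9118 kg m^2.
Solid disk: I_cm = (1/2)MR² = (1/2)(0.54)(0.091)² = 0.0022359 kg m^2; centre at d = 0.39 + 0.65 + 0.65 + 0.091 = 1.781 m, so the parallel axis theorem gives I = 0.0022359 + (0.54)(1.781)² = 1.7151 kg m^2.
Total I = 0.24336 + 3.9118 + 1.7151 = 5.8702 kg m^2.

5.87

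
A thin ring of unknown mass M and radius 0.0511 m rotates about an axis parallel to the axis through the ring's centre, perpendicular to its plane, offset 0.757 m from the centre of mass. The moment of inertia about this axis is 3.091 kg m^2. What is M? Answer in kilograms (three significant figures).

I = I_cm + Md² = MR² + Md² = M·[1·(0.0511)² + (0.757)²] = M·0.57566.
So M = 3.091 / 0.57566 = 5.3695 kg.

5.37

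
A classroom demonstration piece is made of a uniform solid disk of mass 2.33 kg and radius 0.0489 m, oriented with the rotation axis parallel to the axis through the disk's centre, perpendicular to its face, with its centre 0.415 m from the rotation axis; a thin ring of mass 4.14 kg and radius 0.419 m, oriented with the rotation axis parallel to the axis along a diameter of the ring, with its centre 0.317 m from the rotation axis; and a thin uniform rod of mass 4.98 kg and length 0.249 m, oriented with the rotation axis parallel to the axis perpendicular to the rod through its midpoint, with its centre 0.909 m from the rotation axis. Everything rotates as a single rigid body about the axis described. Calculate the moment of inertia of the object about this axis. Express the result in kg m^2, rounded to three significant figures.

5.32

Solid disk: I_cm = (1/2)MR² = (1/2)(2.33)(0.0489)² = 0.0027858 kg m^2; centre at d = 0.415 m, so I = I_cm + Md² gives I = 0.0027858 + (2.33)(0.415)² = 0.40407 kg m^2.
Thin ring: I_cm = (1/2)MR² = (1/2)(4.14)(0.419)² = 0.36341 kg m^2; centre at d = 0.317 m, so I = I_cm + Md² gives I = 0.36341 + (4.14)(0.317)² = 0.77944 kg m^2.
Thin rod: I_cm = (1/12)ML² = (1/12)(4.98)(0.249)² = 0.02573 kg m^2; centre at d = 0.909 m, so I = I_cm + Md² gives I = 0.02573 + (4.98)(0.909)² = 4.1406 kg m^2.
Total I = 0.40407 + 0.77944 + 4.1406 = 5.3241 kg m^2.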